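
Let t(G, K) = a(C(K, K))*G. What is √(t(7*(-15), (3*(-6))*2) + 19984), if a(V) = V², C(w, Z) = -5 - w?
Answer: I*√80921 ≈ 284.47*I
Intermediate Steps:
t(G, K) = G*(-5 - K)² (t(G, K) = (-5 - K)²*G = G*(-5 - K)²)
√(t(7*(-15), (3*(-6))*2) + 19984) = √((7*(-15))*(5 + (3*(-6))*2)² + 19984) = √(-105*(5 - 18*2)² + 19984) = √(-105*(5 - 36)² + 19984) = √(-105*(-31)² + 19984) = √(-105*961 + 19984) = √(-100905 + 19984) = √(-80921) = I*√80921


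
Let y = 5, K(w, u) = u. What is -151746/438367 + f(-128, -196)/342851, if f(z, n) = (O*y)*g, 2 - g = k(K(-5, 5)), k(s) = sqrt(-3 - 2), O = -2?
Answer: -52035035186/150294564317 + 10*I*sqrt(5)/342851 ≈ -0.34622 + 6.522e-5*I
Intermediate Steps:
k(s) = I*sqrt(5) (k(s) = sqrt(-5) = I*sqrt(5))
g = 2 - I*sqrt(5) ≈ 2.0 - 2.2361*I
f(z, n) = -20 + 10*I*sqrt(5) (f(z, n) = (-2*5)*(2 - I*sqrt(5)) = -10*(2 - I*sqrt(5)) = -20 + 10*I*sqrt(5))
-151746/438367 + f(-128, -196)/342851 = -151746/438367 + (-20 + 10*I*sqrt(5))/342851 = -151746*1/438367 + (-20 + 10*I*sqrt(5))*(1/342851) = -151746/438367 + (-20/342851 + 10*I*sqrt(5)/342851) = -52035035186/150294564317 + 10*I*sqrt(5)/342851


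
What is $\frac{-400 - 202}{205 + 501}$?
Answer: $- \frac{301}{353} \approx -0.85269$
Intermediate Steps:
$\frac{-400 - 202}{205 + 501} = - \frac{602}{706} = \left(-602\right) \frac{1}{706} = - \frac{301}{353}$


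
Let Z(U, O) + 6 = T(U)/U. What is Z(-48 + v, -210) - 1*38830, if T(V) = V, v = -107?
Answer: -38835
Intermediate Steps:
Z(U, O) = -5 (Z(U, O) = -6 + U/U = -6 + 1 = -5)
Z(-48 + v, -210) - 1*38830 = -5 - 1*38830 = -5 - 38830 = -38835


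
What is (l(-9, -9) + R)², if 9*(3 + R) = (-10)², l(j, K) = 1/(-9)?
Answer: 64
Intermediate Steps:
l(j, K) = -⅑
R = 73/9 (R = -3 + (⅑)*(-10)² = -3 + (⅑)*100 = -3 + 100/9 = 73/9 ≈ 8.1111)
(l(-9, -9) + R)² = (-⅑ + 73/9)² = 8² = 64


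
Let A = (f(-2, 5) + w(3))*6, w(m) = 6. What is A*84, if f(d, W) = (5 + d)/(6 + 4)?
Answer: 15876/5 ≈ 3175.2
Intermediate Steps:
f(d, W) = ½ + d/10 (f(d, W) = (5 + d)/10 = (5 + d)*(⅒) = ½ + d/10)
A = 189/5 (A = ((½ + (⅒)*(-2)) + 6)*6 = ((½ - ⅕) + 6)*6 = (3/10 + 6)*6 = (63/10)*6 = 189/5 ≈ 37.800)
A*84 = (189/5)*84 = 15876/5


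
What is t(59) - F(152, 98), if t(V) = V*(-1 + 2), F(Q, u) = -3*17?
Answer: 110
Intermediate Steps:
F(Q, u) = -51
t(V) = V (t(V) = V*1 = V)
t(59) - F(152, 98) = 59 - 1*(-51) = 59 + 51 = 110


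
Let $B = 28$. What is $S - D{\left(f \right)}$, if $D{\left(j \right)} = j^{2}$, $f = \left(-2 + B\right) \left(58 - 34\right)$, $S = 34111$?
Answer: $-355265$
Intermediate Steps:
$f = 624$ ($f = \left(-2 + 28\right) \left(58 - 34\right) = 26 \cdot 24 = 624$)
$S - D{\left(f \right)} = 34111 - 624^{2} = 34111 - 389376 = -355265$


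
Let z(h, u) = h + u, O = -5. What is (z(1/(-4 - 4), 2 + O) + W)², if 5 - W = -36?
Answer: 91809/64 ≈ 1434.5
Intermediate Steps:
W = 41 (W = 5 - 1*(-36) = 5 + 36 = 41)
(z(1/(-4 - 4), 2 + O) + W)² = ((1/(-4 - 4) + (2 - 5)) + 41)² = ((1/(-8) - 3) + 41)² = ((-⅛ - 3) + 41)² = (-25/8 + 41)² = (303/8)² = 91809/64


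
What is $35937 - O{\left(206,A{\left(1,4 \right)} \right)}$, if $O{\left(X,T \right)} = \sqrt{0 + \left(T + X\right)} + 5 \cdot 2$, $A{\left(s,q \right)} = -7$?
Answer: $35927 - \sqrt{199} \approx 35913.0$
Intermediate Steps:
$O{\left(X,T \right)} = 10 + \sqrt{T + X}$ ($O{\left(X,T \right)} = \sqrt{T + X} + 10 = 10 + \sqrt{T + X}$)
$35937 - O{\left(206,A{\left(1,4 \right)} \right)} = 35937 - \left(10 + \sqrt{-7 + 206}\right) = 35937 - \left(10 + \sqrt{199}\right) = 35927 - \sqrt{199}$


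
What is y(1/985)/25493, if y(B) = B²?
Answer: 1/24733945925 ≈ 4.0430e-11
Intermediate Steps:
y(1/985)/25493 = (1/985)²/25493 = (1/985)²*(1/25493) = (1/970225)*(1/25493) = 1/24733945925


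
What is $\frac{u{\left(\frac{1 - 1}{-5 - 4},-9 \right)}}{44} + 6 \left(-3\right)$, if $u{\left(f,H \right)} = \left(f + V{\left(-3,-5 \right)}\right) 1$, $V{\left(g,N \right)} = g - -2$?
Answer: $- \frac{793}{44} \approx -18.023$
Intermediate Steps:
$V{\left(g,N \right)} = 2 + g$ ($V{\left(g,N \right)} = g + 2 = 2 + g$)
$u{\left(f,H \right)} = -1 + f$ ($u{\left(f,H \right)} = \left(f + \left(2 - 3\right)\right) 1 = \left(f - 1\right) 1 = \left(-1 + f\right) 1 = -1 + f$)
$\frac{u{\left(\frac{1 - 1}{-5 - 4},-9 \right)}}{44} + 6 \left(-3\right) = \frac{-1 + \frac{1 - 1}{-5 - 4}}{44} + 6 \left(-3\right) = \left(-1 + \frac{0}{-9}\right) \frac{1}{44} - 18 = \left(-1 + 0 \left(- \frac{1}{9}\right)\right) \frac{1}{44} - 18 = \left(-1 + 0\right) \frac{1}{44} - 18 = \left(-1\right) \frac{1}{44} - 18 = - \frac{1}{44} - 18 = - \frac{793}{44}$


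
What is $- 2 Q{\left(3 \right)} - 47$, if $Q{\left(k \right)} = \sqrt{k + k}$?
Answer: $-47 - 2 \sqrt{6} \approx -51.899$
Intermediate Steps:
$Q{\left(k \right)} = \sqrt{2} \sqrt{k}$ ($Q{\left(k \right)} = \sqrt{2 k} = \sqrt{2} \sqrt{k}$)
$- 2 Q{\left(3 \right)} - 47 = - 2 \sqrt{2} \sqrt{3} - 47 = - 2 \sqrt{6} - 47 = -47 - 2 \sqrt{6}$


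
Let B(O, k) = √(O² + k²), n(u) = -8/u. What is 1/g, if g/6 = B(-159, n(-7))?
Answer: 7*√1238833/7432998 ≈ 0.0010482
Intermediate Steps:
g = 6*√1238833/7 (g = 6*√((-159)² + (-8/(-7))²) = 6*√(25281 + (-8*(-⅐))²) = 6*√(25281 + (8/7)²) = 6*√(25281 + 64/49) = 6*√(1238833/49) = 6*(√1238833/7) = 6*√1238833/7 ≈ 954.02)
1/g = 1/(6*√1238833/7) = 7*√1238833/7432998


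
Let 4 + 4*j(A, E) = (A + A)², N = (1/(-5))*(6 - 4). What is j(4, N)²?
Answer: 225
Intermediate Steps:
N = -⅖ (N = (1*(-⅕))*2 = -⅕*2 = -⅖ ≈ -0.40000)
j(A, E) = -1 + A² (j(A, E) = -1 + (A + A)²/4 = -1 + (2*A)²/4 = -1 + (4*A²)/4 = -1 + A²)
j(4, N)² = (-1 + 4²)² = (-1 + 16)² = 15² = 225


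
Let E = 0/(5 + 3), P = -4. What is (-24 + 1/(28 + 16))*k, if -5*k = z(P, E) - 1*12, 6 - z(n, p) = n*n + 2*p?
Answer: -211/2 ≈ -105.50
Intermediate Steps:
E = 0 (E = 0/8 = 0*(⅛) = 0)
z(n, p) = 6 - n² - 2*p (z(n, p) = 6 - (n*n + 2*p) = 6 - (n² + 2*p) = 6 + (-n² - 2*p) = 6 - n² - 2*p)
k = 22/5 (k = -((6 - 1*(-4)² - 2*0) - 1*12)/5 = -((6 - 1*16 + 0) - 12)/5 = -((6 - 16 + 0) - 12)/5 = -(-10 - 12)/5 = -⅕*(-22) = 22/5 ≈ 4.4000)
(-24 + 1/(28 + 16))*k = (-24 + 1/(28 + 16))*(22/5) = (-24 + 1/44)*(22/5) = -1055/44*22/5 = -211/2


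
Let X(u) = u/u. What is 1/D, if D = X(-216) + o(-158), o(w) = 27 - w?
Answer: 1/186 ≈ 0.0053763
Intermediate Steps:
X(u) = 1
D = 186 (D = 1 + (27 - 1*(-158)) = 1 + (27 + 158) = 1 + 185 = 186)
1/D = 1/186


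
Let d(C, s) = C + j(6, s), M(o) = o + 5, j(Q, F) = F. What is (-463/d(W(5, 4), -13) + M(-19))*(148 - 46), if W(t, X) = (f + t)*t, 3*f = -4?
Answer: -82263/8 ≈ -10283.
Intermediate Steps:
f = -4/3 (f = (1/3)*(-4) = -4/3 ≈ -1.3333)
M(o) = 5 + o
W(t, X) = t*(-4/3 + t) (W(t, X) = (-4/3 + t)*t = t*(-4/3 + t))
d(C, s) = C + s
(-463/d(W(5, 4), -13) + M(-19))*(148 - 46) = (-463/((1/3)*5*(-4 + 3*5) - 13) + (5 - 19))*(148 - 46) = (-463/((1/3)*5*(-4 + 15) - 13) - 14)*102 = (-463/((1/3)*5*11 - 13) - 14)*102 = (-463/(55/3 - 13) - 14)*102 = (-463/16/3 - 14)*102 = (-463*3/16 - 14)*102 = (-1389/16 - 14)*102 = -1613/16*102 = -82263/8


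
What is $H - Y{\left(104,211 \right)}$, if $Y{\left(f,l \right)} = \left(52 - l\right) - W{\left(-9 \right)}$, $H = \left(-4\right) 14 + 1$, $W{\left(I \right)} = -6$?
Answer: $98$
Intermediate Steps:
$H = -55$ ($H = -56 + 1 = -55$)
$Y{\left(f,l \right)} = 58 - l$ ($Y{\left(f,l \right)} = \left(52 - l\right) - -6 = \left(52 - l\right) + 6 = 58 - l$)
$H - Y{\left(104,211 \right)} = -55 - \left(58 - 211\right) = -55 - -153 = -55 + 153 = 98$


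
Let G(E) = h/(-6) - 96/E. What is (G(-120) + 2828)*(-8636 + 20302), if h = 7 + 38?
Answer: 164566429/5 ≈ 3.2913e+7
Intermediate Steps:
h = 45
G(E) = -15/2 - 96/E (G(E) = 45/(-6) - 96/E = 45*(-1/6) - 96/E = -15/2 - 96/E)
(G(-120) + 2828)*(-8636 + 20302) = ((-15/2 - 96/(-120)) + 2828)*(-8636 + 20302) = ((-15/2 - 96*(-1/120)) + 2828)*11666 = ((-15/2 + 4/5) + 2828)*11666 = (-67/10 + 2828)*11666 = (28213/10)*11666 = 164566429/5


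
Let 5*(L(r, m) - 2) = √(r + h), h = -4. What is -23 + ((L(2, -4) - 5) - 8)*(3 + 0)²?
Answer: -122 + 9*I*√2/5 ≈ -122.0 + 2.5456*I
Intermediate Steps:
L(r, m) = 2 + √(-4 + r)/5 (L(r, m) = 2 + √(r - 4)/5 = 2 + √(-4 + r)/5)
-23 + ((L(2, -4) - 5) - 8)*(3 + 0)² = -23 + (((2 + √(-4 + 2)/5) - 5) - 8)*(3 + 0)² = -23 + (((2 + √(-2)/5) - 5) - 8)*3² = -23 + (((2 + (I*√2)/5) - 5) - 8)*9 = -23 + (((2 + I*√2/5) - 5) - 8)*9 = -23 + ((-3 + I*√2/5) - 8)*9 = -23 + (-11 + I*√2/5)*9 = -23 + (-99 + 9*I*√2/5) = -122 + 9*I*√2/5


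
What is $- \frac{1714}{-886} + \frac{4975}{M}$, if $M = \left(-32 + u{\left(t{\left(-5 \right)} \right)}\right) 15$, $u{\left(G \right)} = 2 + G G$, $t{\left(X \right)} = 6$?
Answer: $\frac{456211}{7974} \approx 57.212$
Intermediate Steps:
$u{\left(G \right)} = 2 + G^{2}$
$M = 90$ ($M = \left(-32 + \left(2 + 6^{2}\right)\right) 15 = \left(-32 + \left(2 + 36\right)\right) 15 = \left(-32 + 38\right) 15 = 6 \cdot 15 = 90$)
$- \frac{1714}{-886} + \frac{4975}{M} = - \frac{1714}{-886} + \frac{4975}{90} = \left(-1714\right) \left(- \frac{1}{886}\right) + 4975 \cdot \frac{1}{90} = \frac{857}{443} + \frac{995}{18} = \frac{456211}{7974}$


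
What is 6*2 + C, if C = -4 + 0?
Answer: 8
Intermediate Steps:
C = -4
6*2 + C = 6*2 - 4 = 12 - 4 = 8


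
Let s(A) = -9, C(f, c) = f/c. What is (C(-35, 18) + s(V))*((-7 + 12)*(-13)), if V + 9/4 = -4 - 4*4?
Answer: 12805/18 ≈ 711.39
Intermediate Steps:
V = -89/4 (V = -9/4 + (-4 - 4*4) = -9/4 + (-4 - 16) = -9/4 - 20 = -89/4 ≈ -22.250)
(C(-35, 18) + s(V))*((-7 + 12)*(-13)) = (-35/18 - 9)*((-7 + 12)*(-13)) = (-35*1/18 - 9)*(5*(-13)) = (-35/18 - 9)*(-65) = -197/18*(-65) = 12805/18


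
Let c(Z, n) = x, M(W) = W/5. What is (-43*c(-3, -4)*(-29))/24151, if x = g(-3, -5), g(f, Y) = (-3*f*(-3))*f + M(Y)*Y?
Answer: 107242/24151 ≈ 4.4405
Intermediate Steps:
M(W) = W/5 (M(W) = W*(⅕) = W/5)
g(f, Y) = 9*f² + Y²/5 (g(f, Y) = (-3*f*(-3))*f + (Y/5)*Y = (9*f)*f + Y²/5 = 9*f² + Y²/5)
x = 86 (x = 9*(-3)² + (⅕)*(-5)² = 9*9 + (⅕)*25 = 81 + 5 = 86)
c(Z, n) = 86
(-43*c(-3, -4)*(-29))/24151 = (-43*86*(-29))/24151 = -3698*(-29)*(1/24151) = 107242*(1/24151) = 107242/24151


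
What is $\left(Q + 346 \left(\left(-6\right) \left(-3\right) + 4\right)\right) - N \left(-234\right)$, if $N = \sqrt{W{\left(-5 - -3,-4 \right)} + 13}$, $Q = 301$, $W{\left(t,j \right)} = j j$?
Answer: $7913 + 234 \sqrt{29} \approx 9173.1$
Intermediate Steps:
$W{\left(t,j \right)} = j^{2}$
$N = \sqrt{29}$ ($N = \sqrt{\left(-4\right)^{2} + 13} = \sqrt{16 + 13} = \sqrt{29} \approx 5.3852$)
$\left(Q + 346 \left(\left(-6\right) \left(-3\right) + 4\right)\right) - N \left(-234\right) = \left(301 + 346 \left(\left(-6\right) \left(-3\right) + 4\right)\right) - \sqrt{29} \left(-234\right) = \left(301 + 346 \left(18 + 4\right)\right) - - 234 \sqrt{29} = \left(301 + 346 \cdot 22\right) + 234 \sqrt{29} = \left(301 + 7612\right) + 234 \sqrt{29} = 7913 + 234 \sqrt{29}$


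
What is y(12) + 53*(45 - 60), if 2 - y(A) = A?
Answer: -805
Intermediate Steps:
y(A) = 2 - A
y(12) + 53*(45 - 60) = (2 - 1*12) + 53*(45 - 60) = (2 - 12) + 53*(-15) = -10 - 795 = -805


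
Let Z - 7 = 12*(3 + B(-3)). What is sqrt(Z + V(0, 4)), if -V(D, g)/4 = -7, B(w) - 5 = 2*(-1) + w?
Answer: sqrt(71) ≈ 8.4261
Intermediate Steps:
B(w) = 3 + w (B(w) = 5 + (2*(-1) + w) = 5 + (-2 + w) = 3 + w)
V(D, g) = 28 (V(D, g) = -4*(-7) = 28)
Z = 43 (Z = 7 + 12*(3 + (3 - 3)) = 7 + 12*(3 + 0) = 7 + 12*3 = 7 + 36 = 43)
sqrt(Z + V(0, 4)) = sqrt(43 + 28) = sqrt(71)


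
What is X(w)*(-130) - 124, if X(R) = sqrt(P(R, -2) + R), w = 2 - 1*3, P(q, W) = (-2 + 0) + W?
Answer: -124 - 130*I*sqrt(5) ≈ -124.0 - 290.69*I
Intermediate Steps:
P(q, W) = -2 + W
w = -1 (w = 2 - 3 = -1)
X(R) = sqrt(-4 + R) (X(R) = sqrt((-2 - 2) + R) = sqrt(-4 + R))
X(w)*(-130) - 124 = sqrt(-4 - 1)*(-130) - 124 = sqrt(-5)*(-130) - 124 = (I*sqrt(5))*(-130) - 124 = -130*I*sqrt(5) - 124 = -124 - 130*I*sqrt(5)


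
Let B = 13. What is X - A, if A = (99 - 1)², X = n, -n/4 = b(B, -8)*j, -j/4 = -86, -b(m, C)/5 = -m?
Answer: -99044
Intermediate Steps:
b(m, C) = 5*m (b(m, C) = -(-5)*m = 5*m)
j = 344 (j = -4*(-86) = 344)
n = -89440 (n = -4*5*13*344 = -260*344 = -4*22360 = -89440)
X = -89440
A = 9604 (A = 98² = 9604)
X - A = -89440 - 1*9604 = -89440 - 9604 = -99044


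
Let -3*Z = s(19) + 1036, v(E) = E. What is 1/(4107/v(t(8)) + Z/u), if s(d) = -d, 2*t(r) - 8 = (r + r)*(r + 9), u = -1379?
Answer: 27580/815859 ≈ 0.033805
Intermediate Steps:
t(r) = 4 + r*(9 + r) (t(r) = 4 + ((r + r)*(r + 9))/2 = 4 + ((2*r)*(9 + r))/2 = 4 + (2*r*(9 + r))/2 = 4 + r*(9 + r))
Z = -339 (Z = -(-1*19 + 1036)/3 = -(-19 + 1036)/3 = -⅓*1017 = -339)
1/(4107/v(t(8)) + Z/u) = 1/(4107/(4 + 8² + 9*8) - 339/(-1379)) = 1/(4107/(4 + 64 + 72) - 339*(-1/1379)) = 1/(4107/140 + 339/1379) = 1/(815859/27580) = 27580/815859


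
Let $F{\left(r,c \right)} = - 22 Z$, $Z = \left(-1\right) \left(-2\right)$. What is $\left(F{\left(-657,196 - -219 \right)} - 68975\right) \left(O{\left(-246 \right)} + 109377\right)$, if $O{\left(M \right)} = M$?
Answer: $-7532112489$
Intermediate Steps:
$Z = 2$
$F{\left(r,c \right)} = -44$ ($F{\left(r,c \right)} = \left(-22\right) 2 = -44$)
$\left(F{\left(-657,196 - -219 \right)} - 68975\right) \left(O{\left(-246 \right)} + 109377\right) = \left(-44 - 68975\right) \left(-246 + 109377\right) = \left(-69019\right) 109131 = -7532112489$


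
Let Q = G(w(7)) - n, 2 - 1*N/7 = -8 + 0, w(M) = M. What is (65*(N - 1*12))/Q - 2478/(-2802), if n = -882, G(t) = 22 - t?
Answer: 163927/32223 ≈ 5.0873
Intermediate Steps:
N = 70 (N = 14 - 7*(-8 + 0) = 14 - 7*(-8) = 14 + 56 = 70)
Q = 897 (Q = (22 - 1*7) - 1*(-882) = (22 - 7) + 882 = 15 + 882 = 897)
(65*(N - 1*12))/Q - 2478/(-2802) = (65*(70 - 1*12))/897 - 2478/(-2802) = (65*(70 - 12))*(1/897) - 2478*(-1/2802) = (65*58)*(1/897) + 413/467 = 3770*(1/897) + 413/467 = 290/69 + 413/467 = 163927/32223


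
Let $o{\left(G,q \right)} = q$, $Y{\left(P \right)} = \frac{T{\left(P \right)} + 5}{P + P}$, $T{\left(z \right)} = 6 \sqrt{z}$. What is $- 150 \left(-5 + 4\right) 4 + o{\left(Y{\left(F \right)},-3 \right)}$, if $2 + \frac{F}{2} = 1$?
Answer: $597$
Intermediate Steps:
$F = -2$ ($F = -4 + 2 \cdot 1 = -4 + 2 = -2$)
$Y{\left(P \right)} = \frac{5 + 6 \sqrt{P}}{2 P}$ ($Y{\left(P \right)} = \frac{6 \sqrt{P} + 5}{P + P} = \frac{5 + 6 \sqrt{P}}{2 P}$)
$- 150 \left(-5 + 4\right) 4 + o{\left(Y{\left(F \right)},-3 \right)} = - 150 \left(-5 + 4\right) 4 - 3 = - 150 \left(\left(-1\right) 4\right) - 3 = \left(-150\right) \left(-4\right) - 3 = 600 - 3 = 597$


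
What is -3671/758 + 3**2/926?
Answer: -848131/175477 ≈ -4.8333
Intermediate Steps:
-3671/758 + 3**2/926 = -3671*1/758 + 9*(1/926) = -3671/758 + 9/926 = -848131/175477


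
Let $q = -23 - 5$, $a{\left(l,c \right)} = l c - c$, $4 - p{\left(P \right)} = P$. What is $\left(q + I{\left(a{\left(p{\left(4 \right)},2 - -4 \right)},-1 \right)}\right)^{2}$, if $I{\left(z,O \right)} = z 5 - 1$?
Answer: $3481$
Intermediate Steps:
$p{\left(P \right)} = 4 - P$
$a{\left(l,c \right)} = - c + c l$ ($a{\left(l,c \right)} = c l - c = - c + c l$)
$q = -28$
$I{\left(z,O \right)} = -1 + 5 z$ ($I{\left(z,O \right)} = 5 z - 1 = -1 + 5 z$)
$\left(q + I{\left(a{\left(p{\left(4 \right)},2 - -4 \right)},-1 \right)}\right)^{2} = \left(-28 + \left(-1 + 5 \left(2 - -4\right) \left(-1 + \left(4 - 4\right)\right)\right)\right)^{2} = \left(-28 + \left(-1 + 5 \left(2 + 4\right) \left(-1 + \left(4 - 4\right)\right)\right)\right)^{2} = \left(-28 + \left(-1 + 5 \cdot 6 \left(-1 + 0\right)\right)\right)^{2} = \left(-28 + \left(-1 + 5 \cdot 6 \left(-1\right)\right)\right)^{2} = \left(-28 + \left(-1 + 5 \left(-6\right)\right)\right)^{2} = \left(-28 - 31\right)^{2} = \left(-59\right)^{2} = 3481$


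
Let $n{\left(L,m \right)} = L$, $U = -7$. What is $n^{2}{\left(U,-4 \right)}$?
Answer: $49$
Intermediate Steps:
$n^{2}{\left(U,-4 \right)} = \left(-7\right)^{2} = 49$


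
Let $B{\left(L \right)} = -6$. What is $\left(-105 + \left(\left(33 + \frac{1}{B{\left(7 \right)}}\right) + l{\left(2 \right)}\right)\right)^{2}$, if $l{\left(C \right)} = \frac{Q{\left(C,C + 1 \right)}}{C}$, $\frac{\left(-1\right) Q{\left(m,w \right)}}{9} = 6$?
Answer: $\frac{354025}{36} \approx 9834.0$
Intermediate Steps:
$Q{\left(m,w \right)} = -54$ ($Q{\left(m,w \right)} = \left(-9\right) 6 = -54$)
$l{\left(C \right)} = - \frac{54}{C}$
$\left(-105 + \left(\left(33 + \frac{1}{B{\left(7 \right)}}\right) + l{\left(2 \right)}\right)\right)^{2} = \left(-105 - \left(-33 + 27 + \frac{1}{6}\right)\right)^{2} = \left(-105 + \left(\left(33 - \frac{1}{6}\right) - 27\right)\right)^{2} = \left(-105 + \left(\frac{197}{6} - 27\right)\right)^{2} = \left(-105 + \frac{35}{6}\right)^{2} = \left(- \frac{595}{6}\right)^{2} = \frac{354025}{36}$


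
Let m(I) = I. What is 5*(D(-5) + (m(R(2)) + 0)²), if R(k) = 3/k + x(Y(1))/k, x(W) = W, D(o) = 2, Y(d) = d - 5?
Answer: 45/4 ≈ 11.250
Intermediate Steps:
Y(d) = -5 + d
R(k) = -1/k (R(k) = 3/k + (-5 + 1)/k = 3/k - 4/k = -1/k)
5*(D(-5) + (m(R(2)) + 0)²) = 5*(2 + (-1/2 + 0)²) = 5*(2 + (-1*½ + 0)²) = 5*(2 + (-½ + 0)²) = 5*(2 + (-½)²) = 5*(2 + ¼) = 5*(9/4) = 45/4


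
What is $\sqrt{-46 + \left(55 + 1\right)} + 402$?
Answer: $402 + \sqrt{10} \approx 405.16$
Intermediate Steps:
$\sqrt{-46 + \left(55 + 1\right)} + 402 = \sqrt{-46 + 56} + 402 = \sqrt{10} + 402 = 402 + \sqrt{10}$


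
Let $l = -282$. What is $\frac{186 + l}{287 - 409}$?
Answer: $\frac{48}{61} \approx 0.78689$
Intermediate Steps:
$\frac{186 + l}{287 - 409} = \frac{186 - 282}{287 - 409} = - \frac{96}{-122} = \left(-96\right) \left(- \frac{1}{122}\right) = \frac{48}{61}$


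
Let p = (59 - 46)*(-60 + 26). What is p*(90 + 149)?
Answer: -105638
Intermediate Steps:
p = -442 (p = 13*(-34) = -442)
p*(90 + 149) = -442*(90 + 149) = -442*239 = -105638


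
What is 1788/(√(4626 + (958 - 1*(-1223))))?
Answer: 596*√6807/2269 ≈ 21.672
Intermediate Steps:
1788/(√(4626 + (958 - 1*(-1223)))) = 1788/(√(4626 + (958 + 1223))) = 1788/(√(4626 + 2181)) = 1788/(√6807) = 1788*(√6807/6807) = 596*√6807/2269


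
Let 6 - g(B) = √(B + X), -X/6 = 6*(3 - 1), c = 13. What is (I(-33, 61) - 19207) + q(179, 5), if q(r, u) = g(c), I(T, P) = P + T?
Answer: -19173 - I*√59 ≈ -19173.0 - 7.6811*I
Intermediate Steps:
X = -72 (X = -36*(3 - 1) = -36*2 = -6*12 = -72)
g(B) = 6 - √(-72 + B) (g(B) = 6 - √(B - 72) = 6 - √(-72 + B))
q(r, u) = 6 - I*√59 (q(r, u) = 6 - √(-72 + 13) = 6 - √(-59) = 6 - I*√59)
(I(-33, 61) - 19207) + q(179, 5) = ((61 - 33) - 19207) + (6 - I*√59) = (28 - 19207) + (6 - I*√59) = -19179 + (6 - I*√59) = -19173 - I*√59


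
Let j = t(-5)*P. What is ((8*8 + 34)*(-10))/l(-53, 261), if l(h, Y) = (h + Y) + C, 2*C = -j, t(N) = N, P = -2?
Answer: -140/29 ≈ -4.8276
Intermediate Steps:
j = 10 (j = -5*(-2) = 10)
C = -5 (C = (-1*10)/2 = (½)*(-10) = -5)
l(h, Y) = -5 + Y + h (l(h, Y) = (h + Y) - 5 = (Y + h) - 5 = -5 + Y + h)
((8*8 + 34)*(-10))/l(-53, 261) = ((8*8 + 34)*(-10))/(-5 + 261 - 53) = ((64 + 34)*(-10))/203 = (98*(-10))*(1/203) = -980*1/203 = -140/29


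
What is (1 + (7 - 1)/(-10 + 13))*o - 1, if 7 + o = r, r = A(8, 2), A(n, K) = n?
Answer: 2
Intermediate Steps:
r = 8
o = 1 (o = -7 + 8 = 1)
(1 + (7 - 1)/(-10 + 13))*o - 1 = (1 + (7 - 1)/(-10 + 13))*1 - 1 = (1 + 6/3)*1 - 1 = (1 + 6*(⅓))*1 - 1 = (1 + 2)*1 - 1 = 3*1 - 1 = 3 - 1 = 2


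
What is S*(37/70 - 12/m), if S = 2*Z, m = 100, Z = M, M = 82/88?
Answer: 533/700 ≈ 0.76143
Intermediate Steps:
M = 41/44 (M = 82*(1/88) = 41/44 ≈ 0.93182)
Z = 41/44 ≈ 0.93182
S = 41/22 (S = 2*(41/44) = 41/22 ≈ 1.8636)
S*(37/70 - 12/m) = 41*(37/70 - 12/100)/22 = 41*(37*(1/70) - 12*1/100)/22 = 41*(37/70 - 3/25)/22 = (41/22)*(143/350) = 533/700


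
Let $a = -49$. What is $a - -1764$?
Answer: $1715$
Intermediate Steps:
$a - -1764 = -49 - -1764 = -49 + 1764 = 1715$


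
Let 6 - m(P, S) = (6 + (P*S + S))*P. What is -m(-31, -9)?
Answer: -8562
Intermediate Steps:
m(P, S) = 6 - P*(6 + S + P*S) (m(P, S) = 6 - (6 + (P*S + S))*P = 6 - (6 + (S + P*S))*P = 6 - (6 + S + P*S)*P = 6 - P*(6 + S + P*S))
-m(-31, -9) = -(6 - 6*(-31) - 1*(-31)*(-9) - 1*(-9)*(-31)**2) = -(6 + 186 - 279 - 1*(-9)*961) = -(6 + 186 - 279 + 8649) = -1*8562 = -8562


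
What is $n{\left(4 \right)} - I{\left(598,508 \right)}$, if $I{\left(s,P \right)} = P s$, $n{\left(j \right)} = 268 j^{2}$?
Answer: $-299496$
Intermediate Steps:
$n{\left(4 \right)} - I{\left(598,508 \right)} = 268 \cdot 4^{2} - 508 \cdot 598 = 268 \cdot 16 - 303784 = 4288 - 303784 = -299496$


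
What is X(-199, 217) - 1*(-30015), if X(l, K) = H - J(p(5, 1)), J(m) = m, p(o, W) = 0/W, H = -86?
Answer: 29929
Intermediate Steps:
p(o, W) = 0
X(l, K) = -86 (X(l, K) = -86 - 1*0 = -86 + 0 = -86)
X(-199, 217) - 1*(-30015) = -86 - 1*(-30015) = -86 + 30015 = 29929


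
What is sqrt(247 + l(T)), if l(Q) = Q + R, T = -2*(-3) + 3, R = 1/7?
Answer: sqrt(12551)/7 ≈ 16.004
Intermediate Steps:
R = 1/7 ≈ 0.14286
T = 9 (T = 6 + 3 = 9)
l(Q) = 1/7 + Q (l(Q) = Q + 1/7 = 1/7 + Q)
sqrt(247 + l(T)) = sqrt(247 + (1/7 + 9)) = sqrt(247 + 64/7) = sqrt(1793/7) = sqrt(12551)/7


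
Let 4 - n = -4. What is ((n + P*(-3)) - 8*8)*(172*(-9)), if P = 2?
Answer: 95976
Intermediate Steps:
n = 8 (n = 4 - 1*(-4) = 4 + 4 = 8)
((n + P*(-3)) - 8*8)*(172*(-9)) = ((8 + 2*(-3)) - 8*8)*(172*(-9)) = ((8 - 6) - 64)*(-1548) = (2 - 64)*(-1548) = -62*(-1548) = 95976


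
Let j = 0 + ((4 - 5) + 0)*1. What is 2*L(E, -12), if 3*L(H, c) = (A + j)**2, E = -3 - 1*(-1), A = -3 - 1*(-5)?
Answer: 2/3 ≈ 0.66667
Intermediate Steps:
A = 2 (A = -3 + 5 = 2)
j = -1 (j = 0 + (-1 + 0)*1 = 0 - 1*1 = 0 - 1 = -1)
E = -2 (E = -3 + 1 = -2)
L(H, c) = 1/3 (L(H, c) = (2 - 1)**2/3 = (1/3)*1**2 = (1/3)*1 = 1/3)
2*L(E, -12) = 2*(1/3) = 2/3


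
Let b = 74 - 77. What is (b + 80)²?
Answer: 5929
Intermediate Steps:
b = -3
(b + 80)² = (-3 + 80)² = 77² = 5929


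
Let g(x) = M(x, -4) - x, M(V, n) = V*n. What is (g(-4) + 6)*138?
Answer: 3588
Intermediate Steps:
g(x) = -5*x (g(x) = x*(-4) - x = -4*x - x = -5*x)
(g(-4) + 6)*138 = (-5*(-4) + 6)*138 = (20 + 6)*138 = 26*138 = 3588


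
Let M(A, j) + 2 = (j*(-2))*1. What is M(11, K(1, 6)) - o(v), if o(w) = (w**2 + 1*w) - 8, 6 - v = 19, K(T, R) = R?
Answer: -162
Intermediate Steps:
v = -13 (v = 6 - 1*19 = 6 - 19 = -13)
M(A, j) = -2 - 2*j (M(A, j) = -2 + (j*(-2))*1 = -2 - 2*j*1 = -2 - 2*j)
o(w) = -8 + w + w**2 (o(w) = (w**2 + w) - 8 = (w + w**2) - 8 = -8 + w + w**2)
M(11, K(1, 6)) - o(v) = (-2 - 2*6) - (-8 - 13 + (-13)**2) = (-2 - 12) - (-8 - 13 + 169) = -14 - 1*148 = -14 - 148 = -162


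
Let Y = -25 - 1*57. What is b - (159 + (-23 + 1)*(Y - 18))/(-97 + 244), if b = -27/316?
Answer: -107059/6636 ≈ -16.133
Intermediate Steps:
Y = -82 (Y = -25 - 57 = -82)
b = -27/316 (b = -27*1/316 = -27/316 ≈ -0.085443)
b - (159 + (-23 + 1)*(Y - 18))/(-97 + 244) = -27/316 - (159 + (-23 + 1)*(-82 - 18))/(-97 + 244) = -27/316 - (159 - 22*(-100))/147 = -27/316 - (159 + 2200)/147 = -27/316 - 2359/147 = -27/316 - 1*337/21 = -27/316 - 337/21 = -107059/6636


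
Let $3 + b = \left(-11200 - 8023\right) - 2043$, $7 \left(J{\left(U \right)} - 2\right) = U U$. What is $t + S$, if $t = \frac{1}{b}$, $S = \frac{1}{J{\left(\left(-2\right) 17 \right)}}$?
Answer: $\frac{147713}{24884730} \approx 0.0059359$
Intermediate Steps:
$J{\left(U \right)} = 2 + \frac{U^{2}}{7}$ ($J{\left(U \right)} = 2 + \frac{U U}{7} = 2 + \frac{U^{2}}{7}$)
$b = -21269$ ($b = -3 - 21266 = -21269$)
$S = \frac{7}{1170}$ ($S = \frac{1}{2 + \frac{\left(\left(-2\right) 17\right)^{2}}{7}} = \frac{1}{2 + \frac{\left(-34\right)^{2}}{7}} = \frac{1}{2 + \frac{1}{7} \cdot 1156} = \frac{1}{2 + \frac{1156}{7}} = \frac{1}{\frac{1170}{7}} = \frac{7}{1170} \approx 0.0059829$)
$t = - \frac{1}{21269}$ ($t = \frac{1}{-21269} = - \frac{1}{21269} \approx -4.7017 \cdot 10^{-5}$)
$t + S = - \frac{1}{21269} + \frac{7}{1170} = \frac{147713}{24884730}$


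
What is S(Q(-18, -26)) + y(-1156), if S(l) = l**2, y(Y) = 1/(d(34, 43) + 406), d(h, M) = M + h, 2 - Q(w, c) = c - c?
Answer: 1933/483 ≈ 4.0021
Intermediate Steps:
Q(w, c) = 2 (Q(w, c) = 2 - (c - c) = 2 - 1*0 = 2 + 0 = 2)
y(Y) = 1/483 (y(Y) = 1/((43 + 34) + 406) = 1/(77 + 406) = 1/483)
S(Q(-18, -26)) + y(-1156) = 2**2 + 1/483 = 4 + 1/483 = 1933/483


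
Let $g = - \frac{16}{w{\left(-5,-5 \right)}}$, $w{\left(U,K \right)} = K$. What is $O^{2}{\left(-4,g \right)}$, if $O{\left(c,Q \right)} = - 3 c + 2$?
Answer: $196$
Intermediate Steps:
$g = \frac{16}{5}$ ($g = - \frac{16}{-5} = \left(-16\right) \left(- \frac{1}{5}\right) = \frac{16}{5} \approx 3.2$)
$O{\left(c,Q \right)} = 2 - 3 c$
$O^{2}{\left(-4,g \right)} = \left(2 - -12\right)^{2} = \left(2 + 12\right)^{2} = 14^{2} = 196$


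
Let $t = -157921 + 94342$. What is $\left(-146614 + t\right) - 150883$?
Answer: $-361076$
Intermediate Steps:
$t = -63579$
$\left(-146614 + t\right) - 150883 = \left(-146614 - 63579\right) - 150883 = -210193 - 150883 = -361076$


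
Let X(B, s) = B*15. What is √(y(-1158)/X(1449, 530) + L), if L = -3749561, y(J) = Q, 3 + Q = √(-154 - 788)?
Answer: √(-196814550636270 + 2415*I*√942)/7245 ≈ 3.6462e-7 + 1936.4*I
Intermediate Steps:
Q = -3 + I*√942 (Q = -3 + √(-154 - 788) = -3 + √(-942) = -3 + I*√942 ≈ -3.0 + 30.692*I)
y(J) = -3 + I*√942
X(B, s) = 15*B
√(y(-1158)/X(1449, 530) + L) = √((-3 + I*√942)/((15*1449)) - 3749561) = √((-3 + I*√942)/21735 - 3749561) = √((-3 + I*√942)*(1/21735) - 3749561) = √((-1/7245 + I*√942/21735) - 3749561) = √(-27165569446/7245 + I*√942/21735)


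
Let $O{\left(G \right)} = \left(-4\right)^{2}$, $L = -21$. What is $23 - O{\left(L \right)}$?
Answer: $7$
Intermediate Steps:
$O{\left(G \right)} = 16$
$23 - O{\left(L \right)} = 23 - 16 = 7$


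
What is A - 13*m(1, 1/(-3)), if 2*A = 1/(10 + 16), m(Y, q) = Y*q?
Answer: 679/156 ≈ 4.3526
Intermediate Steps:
A = 1/52 (A = 1/(2*(10 + 16)) = (½)/26 = (½)*(1/26) = 1/52 ≈ 0.019231)
A - 13*m(1, 1/(-3)) = 1/52 - 13/(-3) = 1/52 - 13*(-1)/3 = 1/52 - 13*(-⅓) = 1/52 + 13/3 = 679/156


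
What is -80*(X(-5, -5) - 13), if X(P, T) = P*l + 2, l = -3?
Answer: -320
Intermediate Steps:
X(P, T) = 2 - 3*P (X(P, T) = P*(-3) + 2 = -3*P + 2 = 2 - 3*P)
-80*(X(-5, -5) - 13) = -80*((2 - 3*(-5)) - 13) = -80*((2 + 15) - 13) = -80*(17 - 13) = -80*4 = -320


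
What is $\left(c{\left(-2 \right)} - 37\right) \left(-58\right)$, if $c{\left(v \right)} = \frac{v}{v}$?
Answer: $2088$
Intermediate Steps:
$c{\left(v \right)} = 1$
$\left(c{\left(-2 \right)} - 37\right) \left(-58\right) = \left(1 - 37\right) \left(-58\right) = \left(-36\right) \left(-58\right) = 2088$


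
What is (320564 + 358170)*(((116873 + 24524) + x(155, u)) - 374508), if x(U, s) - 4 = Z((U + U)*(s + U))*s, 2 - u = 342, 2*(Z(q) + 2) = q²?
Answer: -379503295333657418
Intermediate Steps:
Z(q) = -2 + q²/2
u = -340 (u = 2 - 1*342 = 2 - 342 = -340)
x(U, s) = 4 + s*(-2 + 2*U²*(U + s)²) (x(U, s) = 4 + (-2 + ((U + U)*(s + U))²/2)*s = 4 + (-2 + ((2*U)*(U + s))²/2)*s = 4 + (-2 + (2*U*(U + s))²/2)*s = 4 + (-2 + (4*U²*(U + s)²)/2)*s = 4 + (-2 + 2*U²*(U + s)²)*s = 4 + s*(-2 + 2*U²*(U + s)²))
(320564 + 358170)*(((116873 + 24524) + x(155, u)) - 374508) = (320564 + 358170)*(((116873 + 24524) + (4 + 2*(-340)*(-1 + 155²*(155 - 340)²))) - 374508) = 678734*((141397 + (4 + 2*(-340)*(-1 + 24025*(-185)²))) - 374508) = 678734*((141397 + (4 + 2*(-340)*(-1 + 24025*34225))) - 374508) = 678734*((141397 + (4 + 2*(-340)*(-1 + 822255625))) - 374508) = 678734*((141397 + (4 + 2*(-340)*822255624)) - 374508) = 678734*((141397 + (4 - 559133824320)) - 374508) = 678734*((141397 - 559133824316) - 374508) = 678734*(-559133682919 - 374508) = 678734*(-559134057427) = -379503295333657418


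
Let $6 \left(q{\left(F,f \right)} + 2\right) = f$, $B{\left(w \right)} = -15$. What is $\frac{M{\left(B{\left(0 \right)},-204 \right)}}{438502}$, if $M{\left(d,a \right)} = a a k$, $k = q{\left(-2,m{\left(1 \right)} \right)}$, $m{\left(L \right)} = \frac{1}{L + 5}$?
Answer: $- \frac{41038}{219251} \approx -0.18717$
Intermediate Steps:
$m{\left(L \right)} = \frac{1}{5 + L}$
$q{\left(F,f \right)} = -2 + \frac{f}{6}$
$k = - \frac{71}{36}$ ($k = -2 + \frac{1}{6 \left(5 + 1\right)} = -2 + \frac{1}{6 \cdot 6} = -2 + \frac{1}{6} \cdot \frac{1}{6} = -2 + \frac{1}{36} = - \frac{71}{36} \approx -1.9722$)
$M{\left(d,a \right)} = - \frac{71 a^{2}}{36}$ ($M{\left(d,a \right)} = a a \left(- \frac{71}{36}\right) = a^{2} \left(- \frac{71}{36}\right) = - \frac{71 a^{2}}{36}$)
$\frac{M{\left(B{\left(0 \right)},-204 \right)}}{438502} = \frac{\left(- \frac{71}{36}\right) \left(-204\right)^{2}}{438502} = \left(- \frac{71}{36}\right) 41616 \cdot \frac{1}{438502} = \left(-82076\right) \frac{1}{438502} = - \frac{41038}{219251}$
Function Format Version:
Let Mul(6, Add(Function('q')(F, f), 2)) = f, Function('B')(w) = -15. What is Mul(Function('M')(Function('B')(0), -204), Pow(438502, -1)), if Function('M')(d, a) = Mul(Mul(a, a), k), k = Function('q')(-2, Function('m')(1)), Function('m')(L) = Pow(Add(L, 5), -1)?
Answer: Rational(-41038, 219251) ≈ -0.18717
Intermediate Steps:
Function('m')(L) = Pow(Add(5, L), -1)
Function('q')(F, f) = Add(-2, Mul(Rational(1, 6), f))
k = Rational(-71, 36) (k = Add(-2, Mul(Rational(1, 6), Pow(Add(5, 1), -1))) = Add(-2, Mul(Rational(1, 6), Pow(6, -1))) = Add(-2, Mul(Rational(1, 6), Rational(1, 6))) = Add(-2, Rational(1, 36)) = Rational(-71, 36) ≈ -1.9722)
Function('M')(d, a) = Mul(Rational(-71, 36), Pow(a, 2)) (Function('M')(d, a) = Mul(Mul(a, a), Rational(-71, 36)) = Mul(Pow(a, 2), Rational(-71, 36)) = Mul(Rational(-71, 36), Pow(a, 2)))
Mul(Function('M')(Function('B')(0), -204), Pow(438502, -1)) = Mul(Mul(Rational(-71, 36), Pow(-204, 2)), Pow(438502, -1)) = Mul(Mul(Rational(-71, 36), 41616), Rational(1, 438502)) = Mul(-82076, Rational(1, 438502)) = Rational(-41038, 219251)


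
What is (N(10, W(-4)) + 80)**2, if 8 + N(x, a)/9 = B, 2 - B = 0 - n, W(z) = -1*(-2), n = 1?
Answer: 1225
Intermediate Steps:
W(z) = 2
B = 3 (B = 2 - (0 - 1*1) = 2 - (0 - 1) = 2 - 1*(-1) = 2 + 1 = 3)
N(x, a) = -45 (N(x, a) = -72 + 9*3 = -72 + 27 = -45)
(N(10, W(-4)) + 80)**2 = (-45 + 80)**2 = 35**2 = 1225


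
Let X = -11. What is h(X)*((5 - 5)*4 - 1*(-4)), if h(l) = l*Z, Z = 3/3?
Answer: -44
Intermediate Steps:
Z = 1 (Z = 3*(⅓) = 1)
h(l) = l (h(l) = l*1 = l)
h(X)*((5 - 5)*4 - 1*(-4)) = -11*((5 - 5)*4 - 1*(-4)) = -11*(0*4 + 4) = -11*(0 + 4) = -11*4 = -44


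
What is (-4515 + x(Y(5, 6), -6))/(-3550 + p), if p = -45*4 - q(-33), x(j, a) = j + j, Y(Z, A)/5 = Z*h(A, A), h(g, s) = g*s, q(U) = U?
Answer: 2715/3697 ≈ 0.73438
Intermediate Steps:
Y(Z, A) = 5*Z*A**2 (Y(Z, A) = 5*(Z*(A*A)) = 5*(Z*A**2) = 5*Z*A**2)
x(j, a) = 2*j
p = -147 (p = -45*4 - 1*(-33) = -180 + 33 = -147)
(-4515 + x(Y(5, 6), -6))/(-3550 + p) = (-4515 + 2*(5*5*6**2))/(-3550 - 147) = (-4515 + 2*(5*5*36))/(-3697) = (-4515 + 2*900)*(-1/3697) = (-4515 + 1800)*(-1/3697) = -2715*(-1/3697) = 2715/3697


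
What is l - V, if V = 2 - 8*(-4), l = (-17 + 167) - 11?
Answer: 105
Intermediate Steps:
l = 139 (l = 150 - 11 = 139)
V = 34 (V = 2 + 32 = 34)
l - V = 139 - 1*34 = 139 - 34 = 105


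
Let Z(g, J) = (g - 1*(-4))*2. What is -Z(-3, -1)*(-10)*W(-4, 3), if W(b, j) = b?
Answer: -80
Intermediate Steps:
Z(g, J) = 8 + 2*g (Z(g, J) = (g + 4)*2 = (4 + g)*2 = 8 + 2*g)
-Z(-3, -1)*(-10)*W(-4, 3) = -(8 + 2*(-3))*(-10)*(-4) = -(8 - 6)*(-10)*(-4) = -2*(-10)*(-4) = -(-20)*(-4) = -1*80 = -80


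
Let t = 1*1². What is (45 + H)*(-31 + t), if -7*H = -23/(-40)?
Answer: -37731/28 ≈ -1347.5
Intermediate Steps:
H = -23/280 (H = -(-23)/(7*(-40)) = -(-23)*(-1)/(7*40) = -⅐*23/40 = -23/280 ≈ -0.082143)
t = 1 (t = 1*1 = 1)
(45 + H)*(-31 + t) = (45 - 23/280)*(-31 + 1) = (12577/280)*(-30) = -37731/28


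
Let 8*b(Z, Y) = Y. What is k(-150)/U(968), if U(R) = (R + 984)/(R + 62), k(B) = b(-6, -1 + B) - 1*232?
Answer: -1033605/7808 ≈ -132.38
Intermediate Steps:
b(Z, Y) = Y/8
k(B) = -1857/8 + B/8 (k(B) = (-1 + B)/8 - 1*232 = (-1/8 + B/8) - 232 = -1857/8 + B/8)
U(R) = (984 + R)/(62 + R)
k(-150)/U(968) = (-1857/8 + (1/8)*(-150))/(((984 + 968)/(62 + 968))) = (-1857/8 - 75/4)/((1952/1030)) = -2007/(8*((1/1030)*1952)) = -2007/(8*976/515) = -2007/8*515/976 = -1033605/7808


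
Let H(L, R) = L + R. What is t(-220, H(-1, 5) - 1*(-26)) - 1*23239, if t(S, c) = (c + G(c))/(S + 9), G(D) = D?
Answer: -4903489/211 ≈ -23239.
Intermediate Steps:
t(S, c) = 2*c/(9 + S) (t(S, c) = (c + c)/(S + 9) = (2*c)/(9 + S) = 2*c/(9 + S))
t(-220, H(-1, 5) - 1*(-26)) - 1*23239 = 2*((-1 + 5) - 1*(-26))/(9 - 220) - 1*23239 = 2*(4 + 26)/(-211) - 23239 = 2*30*(-1/211) - 23239 = -60/211 - 23239 = -4903489/211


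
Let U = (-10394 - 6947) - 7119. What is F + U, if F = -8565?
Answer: -33025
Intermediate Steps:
U = -24460 (U = -17341 - 7119 = -24460)
F + U = -8565 - 24460 = -33025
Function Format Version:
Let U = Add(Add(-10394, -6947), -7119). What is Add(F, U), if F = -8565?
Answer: -33025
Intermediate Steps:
U = -24460 (U = Add(-17341, -7119) = -24460)
Add(F, U) = Add(-8565, -24460) = -33025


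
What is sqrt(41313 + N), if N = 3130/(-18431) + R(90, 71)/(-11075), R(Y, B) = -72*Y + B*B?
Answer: 4*sqrt(4303398759862430417)/40824665 ≈ 203.26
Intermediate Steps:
R(Y, B) = B**2 - 72*Y (R(Y, B) = -72*Y + B**2 = B**2 - 72*Y)
N = -8142541/204123325 (N = 3130/(-18431) + (71**2 - 72*90)/(-11075) = 3130*(-1/18431) + (5041 - 6480)*(-1/11075) = -3130/18431 - 1439*(-1/11075) = -3130/18431 + 1439/11075 = -8142541/204123325 ≈ -0.039890)
sqrt(41313 + N) = sqrt(41313 - 8142541/204123325) = sqrt(8432938783184/204123325) = 4*sqrt(4303398759862430417)/40824665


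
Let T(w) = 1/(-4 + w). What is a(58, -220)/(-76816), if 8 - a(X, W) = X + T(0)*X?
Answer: 71/153632 ≈ 0.00046214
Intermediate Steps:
a(X, W) = 8 - 3*X/4 (a(X, W) = 8 - (X + X/(-4 + 0)) = 8 - (X + X/(-4)) = 8 - (X - X/4) = 8 - 3*X/4)
a(58, -220)/(-76816) = (8 - 3/4*58)/(-76816) = (8 - 87/2)*(-1/76816) = -71/2*(-1/76816) = 71/153632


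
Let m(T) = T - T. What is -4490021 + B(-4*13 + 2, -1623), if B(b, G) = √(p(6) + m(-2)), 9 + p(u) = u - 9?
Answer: -4490021 + 2*I*√3 ≈ -4.49e+6 + 3.4641*I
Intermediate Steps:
p(u) = -18 + u (p(u) = -9 + (u - 9) = -9 + (-9 + u) = -18 + u)
m(T) = 0
B(b, G) = 2*I*√3 (B(b, G) = √((-18 + 6) + 0) = √(-12 + 0) = √(-12) = 2*I*√3)
-4490021 + B(-4*13 + 2, -1623) = -4490021 + 2*I*√3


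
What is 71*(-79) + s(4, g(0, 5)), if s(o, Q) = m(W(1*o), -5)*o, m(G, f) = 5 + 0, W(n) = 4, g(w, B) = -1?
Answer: -5589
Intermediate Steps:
m(G, f) = 5
s(o, Q) = 5*o
71*(-79) + s(4, g(0, 5)) = 71*(-79) + 5*4 = -5609 + 20 = -5589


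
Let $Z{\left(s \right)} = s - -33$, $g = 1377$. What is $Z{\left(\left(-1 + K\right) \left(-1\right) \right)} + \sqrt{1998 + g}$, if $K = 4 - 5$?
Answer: $35 + 15 \sqrt{15} \approx 93.095$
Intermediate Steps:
$K = -1$
$Z{\left(s \right)} = 33 + s$ ($Z{\left(s \right)} = s + 33 = 33 + s$)
$Z{\left(\left(-1 + K\right) \left(-1\right) \right)} + \sqrt{1998 + g} = \left(33 + \left(-1 - 1\right) \left(-1\right)\right) + \sqrt{1998 + 1377} = \left(33 - -2\right) + \sqrt{3375} = \left(33 + 2\right) + 15 \sqrt{15} = 35 + 15 \sqrt{15}$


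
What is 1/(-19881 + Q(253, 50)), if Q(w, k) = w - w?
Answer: -1/19881 ≈ -5.0299e-5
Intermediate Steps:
Q(w, k) = 0
1/(-19881 + Q(253, 50)) = 1/(-19881 + 0) = 1/(-19881) = -1/19881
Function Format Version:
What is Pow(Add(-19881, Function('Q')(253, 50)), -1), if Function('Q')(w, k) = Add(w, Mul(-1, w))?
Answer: Rational(-1, 19881) ≈ -5.0299e-5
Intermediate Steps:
Function('Q')(w, k) = 0
Pow(Add(-19881, Function('Q')(253, 50)), -1) = Pow(Add(-19881, 0), -1) = Pow(-19881, -1) = Rational(-1, 19881)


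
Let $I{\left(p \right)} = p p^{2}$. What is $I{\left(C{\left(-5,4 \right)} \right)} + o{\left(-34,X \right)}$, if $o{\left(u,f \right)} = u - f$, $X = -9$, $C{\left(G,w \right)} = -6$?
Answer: $-241$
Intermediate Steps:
$I{\left(p \right)} = p^{3}$
$I{\left(C{\left(-5,4 \right)} \right)} + o{\left(-34,X \right)} = \left(-6\right)^{3} - 25 = -216 + \left(-34 + 9\right) = -216 - 25 = -241$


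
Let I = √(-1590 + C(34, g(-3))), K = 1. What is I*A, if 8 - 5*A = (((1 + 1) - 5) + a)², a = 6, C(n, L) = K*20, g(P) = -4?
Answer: -I*√1570/5 ≈ -7.9246*I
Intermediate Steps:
C(n, L) = 20 (C(n, L) = 1*20 = 20)
I = I*√1570 (I = √(-1590 + 20) = √(-1570) = I*√1570 ≈ 39.623*I)
A = -⅕ (A = 8/5 - (((1 + 1) - 5) + 6)²/5 = 8/5 - ((2 - 5) + 6)²/5 = 8/5 - (-3 + 6)²/5 = 8/5 - ⅕*3² = 8/5 - ⅕*9 = 8/5 - 9/5 = -⅕ ≈ -0.20000)
I*A = (I*√1570)*(-⅕) = -I*√1570/5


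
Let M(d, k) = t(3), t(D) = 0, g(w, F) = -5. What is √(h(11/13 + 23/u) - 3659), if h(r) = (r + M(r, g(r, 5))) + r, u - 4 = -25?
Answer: I*√272738739/273 ≈ 60.494*I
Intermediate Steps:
M(d, k) = 0
u = -21 (u = 4 - 25 = -21)
h(r) = 2*r (h(r) = (r + 0) + r = r + r = 2*r)
√(h(11/13 + 23/u) - 3659) = √(2*(11/13 + 23/(-21)) - 3659) = √(2*(11*(1/13) + 23*(-1/21)) - 3659) = √(2*(11/13 - 23/21) - 3659) = √(2*(-68/273) - 3659) = √(-136/273 - 3659) = √(-999043/273) = I*√272738739/273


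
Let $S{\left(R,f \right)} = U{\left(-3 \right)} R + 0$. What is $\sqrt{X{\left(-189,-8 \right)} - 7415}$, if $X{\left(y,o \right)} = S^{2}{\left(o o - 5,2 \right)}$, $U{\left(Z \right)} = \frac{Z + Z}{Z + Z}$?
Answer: $i \sqrt{3934} \approx 62.722 i$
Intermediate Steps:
$U{\left(Z \right)} = 1$ ($U{\left(Z \right)} = \frac{2 Z}{2 Z} = 2 Z \frac{1}{2 Z} = 1$)
$S{\left(R,f \right)} = R$ ($S{\left(R,f \right)} = 1 R + 0 = R + 0 = R$)
$X{\left(y,o \right)} = \left(-5 + o^{2}\right)^{2}$ ($X{\left(y,o \right)} = \left(o o - 5\right)^{2} = \left(o^{2} - 5\right)^{2} = \left(-5 + o^{2}\right)^{2}$)
$\sqrt{X{\left(-189,-8 \right)} - 7415} = \sqrt{\left(-5 + \left(-8\right)^{2}\right)^{2} - 7415} = \sqrt{\left(-5 + 64\right)^{2} - 7415} = \sqrt{59^{2} - 7415} = \sqrt{3481 - 7415} = \sqrt{-3934} = i \sqrt{3934}$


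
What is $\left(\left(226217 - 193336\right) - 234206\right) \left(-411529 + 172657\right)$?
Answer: $48090905400$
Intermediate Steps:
$\left(\left(226217 - 193336\right) - 234206\right) \left(-411529 + 172657\right) = \left(\left(226217 - 193336\right) - 234206\right) \left(-238872\right) = \left(32881 - 234206\right) \left(-238872\right) = \left(-201325\right) \left(-238872\right) = 48090905400$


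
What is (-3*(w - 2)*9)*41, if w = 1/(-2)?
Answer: 5535/2 ≈ 2767.5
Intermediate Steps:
w = -1/2 (w = 1*(-1/2) = -1/2 ≈ -0.50000)
(-3*(w - 2)*9)*41 = (-3*(-1/2 - 2)*9)*41 = (-3*(-5/2)*9)*41 = ((15/2)*9)*41 = (135/2)*41 = 5535/2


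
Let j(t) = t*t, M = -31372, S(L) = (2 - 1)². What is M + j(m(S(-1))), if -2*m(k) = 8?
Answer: -31356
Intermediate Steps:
S(L) = 1 (S(L) = 1² = 1)
m(k) = -4 (m(k) = -½*8 = -4)
j(t) = t²
M + j(m(S(-1))) = -31372 + (-4)² = -31372 + 16 = -31356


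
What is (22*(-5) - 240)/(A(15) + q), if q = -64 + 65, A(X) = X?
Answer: -175/8 ≈ -21.875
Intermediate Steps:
q = 1
(22*(-5) - 240)/(A(15) + q) = (22*(-5) - 240)/(15 + 1) = (-110 - 240)/16 = -350*1/16 = -175/8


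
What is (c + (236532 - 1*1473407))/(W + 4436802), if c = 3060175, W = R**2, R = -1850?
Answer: 911650/3929651 ≈ 0.23199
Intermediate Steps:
W = 3422500 (W = (-1850)**2 = 3422500)
(c + (236532 - 1*1473407))/(W + 4436802) = (3060175 + (236532 - 1*1473407))/(3422500 + 4436802) = (3060175 + (236532 - 1473407))/7859302 = (3060175 - 1236875)*(1/7859302) = 1823300*(1/7859302) = 911650/3929651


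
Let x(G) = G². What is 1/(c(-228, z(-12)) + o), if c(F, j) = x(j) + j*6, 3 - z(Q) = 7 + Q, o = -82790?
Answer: -1/82678 ≈ -1.2095e-5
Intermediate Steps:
z(Q) = -4 - Q (z(Q) = 3 - (7 + Q) = 3 + (-7 - Q) = -4 - Q)
c(F, j) = j² + 6*j (c(F, j) = j² + j*6 = j² + 6*j)
1/(c(-228, z(-12)) + o) = 1/((-4 - 1*(-12))*(6 + (-4 - 1*(-12))) - 82790) = 1/((-4 + 12)*(6 + (-4 + 12)) - 82790) = 1/(8*(6 + 8) - 82790) = 1/(8*14 - 82790) = 1/(112 - 82790) = 1/(-82678) = -1/82678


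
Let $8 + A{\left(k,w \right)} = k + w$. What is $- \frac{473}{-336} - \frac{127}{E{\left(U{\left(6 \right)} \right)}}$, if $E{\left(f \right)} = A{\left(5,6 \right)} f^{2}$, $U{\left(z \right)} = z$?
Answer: $\frac{701}{3024} \approx 0.23181$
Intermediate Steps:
$A{\left(k,w \right)} = -8 + k + w$ ($A{\left(k,w \right)} = -8 + \left(k + w\right) = -8 + k + w$)
$E{\left(f \right)} = 3 f^{2}$ ($E{\left(f \right)} = \left(-8 + 5 + 6\right) f^{2} = 3 f^{2}$)
$- \frac{473}{-336} - \frac{127}{E{\left(U{\left(6 \right)} \right)}} = - \frac{473}{-336} - \frac{127}{3 \cdot 6^{2}} = \left(-473\right) \left(- \frac{1}{336}\right) - \frac{127}{3 \cdot 36} = \frac{473}{336} - \frac{127}{108} = \frac{701}{3024}$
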